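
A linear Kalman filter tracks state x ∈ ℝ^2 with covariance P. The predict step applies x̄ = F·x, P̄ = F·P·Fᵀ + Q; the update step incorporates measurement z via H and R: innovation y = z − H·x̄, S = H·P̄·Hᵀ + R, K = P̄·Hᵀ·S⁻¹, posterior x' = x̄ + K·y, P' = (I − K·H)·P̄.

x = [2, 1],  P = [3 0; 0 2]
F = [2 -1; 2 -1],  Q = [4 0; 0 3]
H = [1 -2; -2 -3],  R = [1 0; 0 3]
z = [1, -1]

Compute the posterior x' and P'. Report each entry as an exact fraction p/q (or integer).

x' = [1024/1469, -329/2938]
P' = [591/1469 21/2938; 21/2938 821/5876]

x̄ = F·x = [3, 3]
P̄ = F·P·Fᵀ + Q = [18 14; 14 17]
y = z − H·x̄ = [4, 14]
S = H·P̄·Hᵀ + R = [31 80; 80 396]
K = P̄·Hᵀ·S⁻¹ = [570/1469 -809/2938; -400/1469 -849/5876]
x' = x̄ + K·y = [1024/1469, -329/2938]
P' = (I − K·H)·P̄ = [591/1469 21/2938; 21/2938 821/5876]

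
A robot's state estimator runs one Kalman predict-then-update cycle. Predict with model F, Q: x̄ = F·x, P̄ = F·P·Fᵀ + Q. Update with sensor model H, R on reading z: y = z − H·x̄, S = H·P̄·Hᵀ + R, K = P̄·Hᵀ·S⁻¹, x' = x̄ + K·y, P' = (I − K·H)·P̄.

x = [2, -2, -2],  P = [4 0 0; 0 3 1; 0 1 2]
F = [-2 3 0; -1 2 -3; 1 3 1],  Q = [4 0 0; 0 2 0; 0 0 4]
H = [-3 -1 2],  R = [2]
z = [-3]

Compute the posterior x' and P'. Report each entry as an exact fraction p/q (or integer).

x̄ = F·x = [-10, 0, -6]
P̄ = F·P·Fᵀ + Q = [47 17 22; 17 24 1; 22 1 43]
y = z − H·x̄ = [-21]
S = H·P̄·Hᵀ + R = [455]
K = P̄·Hᵀ·S⁻¹ = [-114/455; -73/455; 19/455]
x' = x̄ + K·y = [-308/65, 219/65, -447/65]
P' = (I − K·H)·P̄ = [8389/455 -587/455 12176/455; -587/455 5591/455 1842/455; 12176/455 1842/455 19204/455]

x' = [-308/65, 219/65, -447/65]
P' = [8389/455 -587/455 12176/455; -587/455 5591/455 1842/455; 12176/455 1842/455 19204/455]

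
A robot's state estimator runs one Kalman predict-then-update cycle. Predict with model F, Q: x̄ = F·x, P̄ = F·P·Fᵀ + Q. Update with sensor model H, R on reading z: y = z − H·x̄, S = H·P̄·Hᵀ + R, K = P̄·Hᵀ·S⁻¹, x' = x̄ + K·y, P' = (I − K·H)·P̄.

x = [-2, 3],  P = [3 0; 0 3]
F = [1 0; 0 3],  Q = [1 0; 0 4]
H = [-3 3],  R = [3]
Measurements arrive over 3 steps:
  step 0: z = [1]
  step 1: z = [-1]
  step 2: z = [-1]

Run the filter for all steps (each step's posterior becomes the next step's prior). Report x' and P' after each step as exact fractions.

step 0: x' = [-42/53, -19/53], P' = [188/53 186/53; 186/53 403/106]
step 1: x' = [-5650/7009, -7981/7009], P' = [20495/7009 21129/7009; 21129/7009 24064/7009]
step 2: x' = [-22412/88607, -55139/88607], P' = [1187397/443035 244656/88607; 244656/88607 280901/88607]

step 0: x̄ = F·x = [-2, 9]
step 0: P̄ = F·P·Fᵀ + Q = [4 0; 0 31]
step 0: y = z − H·x̄ = [-32]
step 0: S = H·P̄·Hᵀ + R = [318]
step 0: K = P̄·Hᵀ·S⁻¹ = [-2/53; 31/106]
step 0: x' = x̄ + K·y = [-42/53, -19/53]
step 0: P' = (I − K·H)·P̄ = [188/53 186/53; 186/53 403/106]
step 1: x̄ = F·x = [-42/53, -57/53]
step 1: P̄ = F·P·Fᵀ + Q = [241/53 558/53; 558/53 4051/106]
step 1: y = z − H·x̄ = [-8/53]
step 1: S = H·P̄·Hᵀ + R = [21027/106]
step 1: K = P̄·Hᵀ·S⁻¹ = [634/7009; 2935/7009]
step 1: x' = x̄ + K·y = [-5650/7009, -7981/7009]
step 1: P' = (I − K·H)·P̄ = [20495/7009 21129/7009; 21129/7009 24064/7009]
step 2: x̄ = F·x = [-5650/7009, -23943/7009]
step 2: P̄ = F·P·Fᵀ + Q = [27504/7009 63387/7009; 63387/7009 244612/7009]
step 2: y = z − H·x̄ = [47870/7009]
step 2: S = H·P̄·Hᵀ + R = [1329105/7009]
step 2: K = P̄·Hᵀ·S⁻¹ = [35883/443035; 36245/88607]
step 2: x' = x̄ + K·y = [-22412/88607, -55139/88607]
step 2: P' = (I − K·H)·P̄ = [1187397/443035 244656/88607; 244656/88607 280901/88607]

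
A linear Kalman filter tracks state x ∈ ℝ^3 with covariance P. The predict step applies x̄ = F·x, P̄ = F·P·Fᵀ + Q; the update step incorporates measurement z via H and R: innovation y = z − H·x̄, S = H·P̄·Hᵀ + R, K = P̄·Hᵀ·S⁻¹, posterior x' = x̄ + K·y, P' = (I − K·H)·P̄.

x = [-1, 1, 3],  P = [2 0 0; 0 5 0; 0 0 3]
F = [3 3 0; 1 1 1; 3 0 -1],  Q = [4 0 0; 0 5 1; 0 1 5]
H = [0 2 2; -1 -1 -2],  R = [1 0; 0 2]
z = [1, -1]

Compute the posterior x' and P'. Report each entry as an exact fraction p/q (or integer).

x̄ = F·x = [0, 3, -6]
P̄ = F·P·Fᵀ + Q = [67 21 18; 21 15 4; 18 4 26]
y = z − H·x̄ = [7, -10]
S = H·P̄·Hᵀ + R = [197 -236; -236 318]
K = P̄·Hᵀ·S⁻¹ = [-446/695 -602/695; 34/139 6/139; 808/3475 -209/3475]
x' = x̄ + K·y = [2898/695, 595/139, -13104/3475]
P' = (I − K·H)·P̄ = [1341/139 1011/139 -5278/695; 1011/139 1057/139 -1040/139; -5278/695 -1040/139 26404/3475]

x' = [2898/695, 595/139, -13104/3475]
P' = [1341/139 1011/139 -5278/695; 1011/139 1057/139 -1040/139; -5278/695 -1040/139 26404/3475]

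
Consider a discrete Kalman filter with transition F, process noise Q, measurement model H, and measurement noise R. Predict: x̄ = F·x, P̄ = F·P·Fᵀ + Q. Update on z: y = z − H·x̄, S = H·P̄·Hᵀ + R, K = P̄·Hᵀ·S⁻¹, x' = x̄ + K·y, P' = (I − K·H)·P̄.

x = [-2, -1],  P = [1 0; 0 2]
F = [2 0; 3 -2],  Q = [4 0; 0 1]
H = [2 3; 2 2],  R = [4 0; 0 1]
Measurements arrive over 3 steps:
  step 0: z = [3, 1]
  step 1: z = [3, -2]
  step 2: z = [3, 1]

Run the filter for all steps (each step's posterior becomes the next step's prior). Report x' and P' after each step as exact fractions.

step 0: x' = [-737/655, 1067/655], P' = [1366/655 -1176/655; -1176/655 1116/655]
step 1: x' = [-2510654/2060105, 303913/412021], P' = [3407836/2060105 -583768/412021; -583768/412021 565300/412021]
step 2: x' = [-1149270932/5189721809, 4394253901/5189721809], P' = [8550573556/5189721809 -7319026616/5189721809; -7319026616/5189721809 7086720036/5189721809]

step 0: x̄ = F·x = [-4, -4]
step 0: P̄ = F·P·Fᵀ + Q = [8 6; 6 18]
step 0: y = z − H·x̄ = [23, 17]
step 0: S = H·P̄·Hᵀ + R = [270 200; 200 153]
step 0: K = P̄·Hᵀ·S⁻¹ = [-199/655 76/131; 249/655 -24/131]
step 0: x' = x̄ + K·y = [-737/655, 1067/655]
step 0: P' = (I − K·H)·P̄ = [1366/655 -1176/655; -1176/655 1116/655]
step 1: x̄ = F·x = [-1474/655, -869/131]
step 1: P̄ = F·P·Fᵀ + Q = [8084/655 2580/131; 2580/131 6305/131]
step 1: y = z − H·x̄ = [17948/655, 10328/655]
step 1: S = H·P̄·Hᵀ + R = [473481/655 350486/655; 350486/655 262291/655]
step 1: K = P̄·Hᵀ·S⁻¹ = [-15652/66455 977992/2060105; 4261/13291 -36936/412021]
step 1: x' = x̄ + K·y = [-2510654/2060105, 303913/412021]
step 1: P' = (I − K·H)·P̄ = [3407836/2060105 -583768/412021; -583768/412021 565300/412021]
step 2: x̄ = F·x = [-5021308/2060105, -10571092/2060105]
step 2: P̄ = F·P·Fᵀ + Q = [21871764/2060105 32122376/2060105; 32122376/2060105 79062709/2060105]
step 2: y = z − H·x̄ = [47936207/2060105, 6648981/412021]
step 2: S = H·P̄·Hᵀ + R = [1192760369/2060105 176617414/412021; 176617414/412021 132555401/412021]
step 2: K = P̄·Hᵀ·S⁻¹ = [-1213983184/5189721809 2463093880/5189721809; 1655526719/5189721809 -464613160/5189721809]
step 2: x' = x̄ + K·y = [-1149270932/5189721809, 4394253901/5189721809]
step 2: P' = (I − K·H)·P̄ = [8550573556/5189721809 -7319026616/5189721809; -7319026616/5189721809 7086720036/5189721809]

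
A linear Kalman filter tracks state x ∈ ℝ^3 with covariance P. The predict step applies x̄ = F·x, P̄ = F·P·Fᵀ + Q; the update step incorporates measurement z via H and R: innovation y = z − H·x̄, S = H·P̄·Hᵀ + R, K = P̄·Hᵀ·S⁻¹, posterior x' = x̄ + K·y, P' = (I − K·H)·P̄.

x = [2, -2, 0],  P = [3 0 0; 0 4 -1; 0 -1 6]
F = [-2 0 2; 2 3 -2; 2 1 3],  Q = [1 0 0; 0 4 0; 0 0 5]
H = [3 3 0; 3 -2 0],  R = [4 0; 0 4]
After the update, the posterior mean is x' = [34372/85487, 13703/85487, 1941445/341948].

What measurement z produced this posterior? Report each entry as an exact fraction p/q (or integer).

z = [2, 1]

x̄ = F·x = [-4, -2, 2]
P̄ = F·P·Fᵀ + Q = [37 -42 22; -42 88 -19; 22 -19 69]
S = H·P̄·Hᵀ + R = [373 -321; -321 1193]
K = P̄·Hᵀ·S⁻¹ = [11175/85487 16980/85487; 16923/85487 -17087/85487; 44121/341948 41681/341948]
x' − x̄ = [376320/85487, 184677/85487, 1257549/341948] = K·y
y = (KᵀK)⁻¹·Kᵀ·(x' − x̄) = [20, 9]
z = y + H·x̄ = [20, 9] + [-18, -8] = [2, 1]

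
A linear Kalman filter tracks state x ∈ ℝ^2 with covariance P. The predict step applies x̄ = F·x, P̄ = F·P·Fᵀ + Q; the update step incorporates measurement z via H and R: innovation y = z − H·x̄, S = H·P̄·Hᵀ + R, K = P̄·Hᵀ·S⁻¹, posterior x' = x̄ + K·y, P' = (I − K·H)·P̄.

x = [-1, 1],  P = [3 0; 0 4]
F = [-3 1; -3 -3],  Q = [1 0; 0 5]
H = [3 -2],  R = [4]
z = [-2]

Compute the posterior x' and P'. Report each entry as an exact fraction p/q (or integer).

x̄ = F·x = [4, 0]
P̄ = F·P·Fᵀ + Q = [32 15; 15 68]
y = z − H·x̄ = [-14]
S = H·P̄·Hᵀ + R = [384]
K = P̄·Hᵀ·S⁻¹ = [11/64; -91/384]
x' = x̄ + K·y = [51/32, 637/192]
P' = (I − K·H)·P̄ = [661/32 1961/64; 1961/64 17831/384]

x' = [51/32, 637/192]
P' = [661/32 1961/64; 1961/64 17831/384]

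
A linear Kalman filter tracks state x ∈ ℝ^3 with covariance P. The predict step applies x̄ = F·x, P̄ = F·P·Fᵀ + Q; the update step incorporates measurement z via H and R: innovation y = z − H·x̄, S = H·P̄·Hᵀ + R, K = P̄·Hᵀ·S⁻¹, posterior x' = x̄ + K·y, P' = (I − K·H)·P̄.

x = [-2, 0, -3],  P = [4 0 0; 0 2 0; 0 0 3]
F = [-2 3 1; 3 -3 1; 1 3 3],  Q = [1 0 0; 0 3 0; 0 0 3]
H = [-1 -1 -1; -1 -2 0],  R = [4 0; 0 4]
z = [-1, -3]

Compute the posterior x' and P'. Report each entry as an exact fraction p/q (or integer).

x̄ = F·x = [1, -9, -11]
P̄ = F·P·Fᵀ + Q = [38 -39 19; -39 60 3; 19 3 52]
y = z − H·x̄ = [-20, -20]
S = H·P̄·Hᵀ + R = [120 66; 66 126]
K = P̄·Hᵀ·S⁻¹ = [-409/897 499/897; 129/598 -226/299; -1279/1794 157/897]
x' = x̄ + K·y = [-301/299, 539/299, -217/897]
P' = (I − K·H)·P̄ = [6764/897 -1460/299 -748/897; -1460/299 1182/299 20/299; -748/897 20/299 1082/299]

x' = [-301/299, 539/299, -217/897]
P' = [6764/897 -1460/299 -748/897; -1460/299 1182/299 20/299; -748/897 20/299 1082/299]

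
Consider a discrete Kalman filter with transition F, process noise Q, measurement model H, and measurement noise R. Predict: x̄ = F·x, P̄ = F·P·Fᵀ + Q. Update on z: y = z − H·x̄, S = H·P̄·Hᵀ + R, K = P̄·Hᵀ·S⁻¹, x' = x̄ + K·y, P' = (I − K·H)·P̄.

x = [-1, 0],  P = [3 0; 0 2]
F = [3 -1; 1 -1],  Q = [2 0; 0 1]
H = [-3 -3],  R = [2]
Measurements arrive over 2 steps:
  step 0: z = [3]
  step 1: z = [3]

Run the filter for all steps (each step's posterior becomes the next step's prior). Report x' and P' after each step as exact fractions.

step 0: x̄ = F·x = [-3, -1]
step 0: P̄ = F·P·Fᵀ + Q = [31 11; 11 6]
step 0: y = z − H·x̄ = [-9]
step 0: S = H·P̄·Hᵀ + R = [533]
step 0: K = P̄·Hᵀ·S⁻¹ = [-126/533; -51/533]
step 0: x' = x̄ + K·y = [-465/533, -74/533]
step 0: P' = (I − K·H)·P̄ = [647/533 -563/533; -563/533 597/533]
step 1: x̄ = F·x = [-1321/533, -391/533]
step 1: P̄ = F·P·Fᵀ + Q = [10864/533 4790/533; 4790/533 2903/533]
step 1: y = z − H·x̄ = [-3537/533]
step 1: S = H·P̄·Hᵀ + R = [211189/533]
step 1: K = P̄·Hᵀ·S⁻¹ = [-46962/211189; -23079/211189]
step 1: x' = x̄ + K·y = [-211775/211189, -1772/211189]
step 1: P' = (I − K·H)·P̄ = [166844/211189 -135536/211189; -135536/211189 150922/211189]

step 0: x' = [-465/533, -74/533], P' = [647/533 -563/533; -563/533 597/533]
step 1: x' = [-211775/211189, -1772/211189], P' = [166844/211189 -135536/211189; -135536/211189 150922/211189]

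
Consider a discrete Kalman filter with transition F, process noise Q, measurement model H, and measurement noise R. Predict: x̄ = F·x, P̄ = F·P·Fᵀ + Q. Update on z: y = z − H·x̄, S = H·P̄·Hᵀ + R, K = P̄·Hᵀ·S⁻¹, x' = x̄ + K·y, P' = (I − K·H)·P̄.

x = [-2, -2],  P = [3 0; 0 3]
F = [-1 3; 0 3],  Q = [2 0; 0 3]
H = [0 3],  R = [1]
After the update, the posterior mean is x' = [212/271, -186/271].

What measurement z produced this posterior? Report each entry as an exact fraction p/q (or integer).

x̄ = F·x = [-4, -6]
P̄ = F·P·Fᵀ + Q = [32 27; 27 30]
S = H·P̄·Hᵀ + R = [271]
K = P̄·Hᵀ·S⁻¹ = [81/271; 90/271]
x' − x̄ = [1296/271, 1440/271] = K·y
y = (KᵀK)⁻¹·Kᵀ·(x' − x̄) = [16]
z = y + H·x̄ = [16] + [-18] = [-2]

z = [-2]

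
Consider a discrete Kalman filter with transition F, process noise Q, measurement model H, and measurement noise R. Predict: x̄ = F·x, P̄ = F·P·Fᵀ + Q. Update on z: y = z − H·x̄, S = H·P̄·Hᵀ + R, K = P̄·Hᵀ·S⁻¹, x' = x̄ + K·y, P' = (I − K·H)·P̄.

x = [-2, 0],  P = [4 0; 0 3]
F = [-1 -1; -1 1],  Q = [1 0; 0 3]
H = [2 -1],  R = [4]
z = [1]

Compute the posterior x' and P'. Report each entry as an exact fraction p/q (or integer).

x' = [23/14, 46/21]
P' = [37/14 27/7; 27/7 178/21]

x̄ = F·x = [2, 2]
P̄ = F·P·Fᵀ + Q = [8 1; 1 10]
y = z − H·x̄ = [-1]
S = H·P̄·Hᵀ + R = [42]
K = P̄·Hᵀ·S⁻¹ = [5/14; -4/21]
x' = x̄ + K·y = [23/14, 46/21]
P' = (I − K·H)·P̄ = [37/14 27/7; 27/7 178/21]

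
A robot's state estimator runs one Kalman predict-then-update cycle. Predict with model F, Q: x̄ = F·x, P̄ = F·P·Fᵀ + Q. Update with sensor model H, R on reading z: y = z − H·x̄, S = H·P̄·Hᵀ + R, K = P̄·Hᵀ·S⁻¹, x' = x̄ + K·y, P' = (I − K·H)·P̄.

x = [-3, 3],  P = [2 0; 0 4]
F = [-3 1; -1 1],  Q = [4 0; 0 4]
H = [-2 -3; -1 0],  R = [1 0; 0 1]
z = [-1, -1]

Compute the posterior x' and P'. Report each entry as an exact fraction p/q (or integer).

x̄ = F·x = [12, 6]
P̄ = F·P·Fᵀ + Q = [26 10; 10 10]
y = z − H·x̄ = [41, 11]
S = H·P̄·Hᵀ + R = [315 82; 82 27]
K = P̄·Hᵀ·S⁻¹ = [-82/1781 -1466/1781; -530/1781 950/1781]
x' = x̄ + K·y = [1884/1781, -594/1781]
P' = (I − K·H)·P̄ = [1466/1781 -950/1781; -950/1781 810/1781]

x' = [1884/1781, -594/1781]
P' = [1466/1781 -950/1781; -950/1781 810/1781]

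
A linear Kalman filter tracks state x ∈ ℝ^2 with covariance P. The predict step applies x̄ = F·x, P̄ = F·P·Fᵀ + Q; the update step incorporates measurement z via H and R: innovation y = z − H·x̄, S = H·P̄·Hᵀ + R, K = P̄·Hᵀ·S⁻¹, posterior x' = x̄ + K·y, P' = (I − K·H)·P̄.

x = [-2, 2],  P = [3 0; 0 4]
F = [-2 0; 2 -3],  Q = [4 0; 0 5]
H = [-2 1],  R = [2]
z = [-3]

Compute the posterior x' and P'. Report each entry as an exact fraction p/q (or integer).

x' = [8/167, -515/167]
P' = [736/167 1384/167; 1384/167 2922/167]

x̄ = F·x = [4, -10]
P̄ = F·P·Fᵀ + Q = [16 -12; -12 53]
y = z − H·x̄ = [15]
S = H·P̄·Hᵀ + R = [167]
K = P̄·Hᵀ·S⁻¹ = [-44/167; 77/167]
x' = x̄ + K·y = [8/167, -515/167]
P' = (I − K·H)·P̄ = [736/167 1384/167; 1384/167 2922/167]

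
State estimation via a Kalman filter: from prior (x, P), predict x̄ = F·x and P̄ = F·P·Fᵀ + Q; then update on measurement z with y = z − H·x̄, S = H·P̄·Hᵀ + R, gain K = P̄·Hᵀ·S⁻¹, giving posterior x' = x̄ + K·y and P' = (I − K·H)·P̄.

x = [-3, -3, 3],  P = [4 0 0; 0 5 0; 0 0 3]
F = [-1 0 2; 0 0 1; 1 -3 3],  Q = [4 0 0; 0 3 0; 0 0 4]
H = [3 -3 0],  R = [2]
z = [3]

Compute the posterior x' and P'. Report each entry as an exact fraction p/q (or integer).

x̄ = F·x = [9, 3, 15]
P̄ = F·P·Fᵀ + Q = [20 6 14; 6 6 9; 14 9 80]
y = z − H·x̄ = [-15]
S = H·P̄·Hᵀ + R = [128]
K = P̄·Hᵀ·S⁻¹ = [21/64; 0; 15/128]
x' = x̄ + K·y = [261/64, 3, 1695/128]
P' = (I − K·H)·P̄ = [199/32 6 581/64; 6 6 9; 581/64 9 10015/128]

x' = [261/64, 3, 1695/128]
P' = [199/32 6 581/64; 6 6 9; 581/64 9 10015/128]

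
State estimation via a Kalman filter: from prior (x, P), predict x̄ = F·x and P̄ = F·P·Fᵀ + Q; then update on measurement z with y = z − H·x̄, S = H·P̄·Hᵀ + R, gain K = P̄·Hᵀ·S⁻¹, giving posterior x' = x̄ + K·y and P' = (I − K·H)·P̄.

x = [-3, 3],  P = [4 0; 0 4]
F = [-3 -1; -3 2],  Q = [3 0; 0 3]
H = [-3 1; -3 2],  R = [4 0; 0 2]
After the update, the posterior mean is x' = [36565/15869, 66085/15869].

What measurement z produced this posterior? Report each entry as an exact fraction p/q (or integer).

z = [-2, 1]

x̄ = F·x = [6, 15]
P̄ = F·P·Fᵀ + Q = [43 28; 28 55]
S = H·P̄·Hᵀ + R = [278 245; 245 273]
K = P̄·Hᵀ·S⁻¹ = [-1384/2267 4451/15869; -2041/2267 14333/15869]
x' − x̄ = [-58649/15869, -171950/15869] = K·y
y = (KᵀK)⁻¹·Kᵀ·(x' − x̄) = [1, -11]
z = y + H·x̄ = [1, -11] + [-3, 12] = [-2, 1]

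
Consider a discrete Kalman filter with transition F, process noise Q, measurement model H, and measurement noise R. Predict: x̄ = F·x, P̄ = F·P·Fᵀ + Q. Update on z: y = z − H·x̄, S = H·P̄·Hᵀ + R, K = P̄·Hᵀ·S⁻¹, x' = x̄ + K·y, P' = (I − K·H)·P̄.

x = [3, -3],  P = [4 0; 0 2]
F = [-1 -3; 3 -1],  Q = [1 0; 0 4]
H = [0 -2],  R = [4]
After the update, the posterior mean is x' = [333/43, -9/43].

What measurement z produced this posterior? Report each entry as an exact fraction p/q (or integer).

z = [1]

x̄ = F·x = [6, 12]
P̄ = F·P·Fᵀ + Q = [23 -6; -6 42]
S = H·P̄·Hᵀ + R = [172]
K = P̄·Hᵀ·S⁻¹ = [3/43; -21/43]
x' − x̄ = [75/43, -525/43] = K·y
y = (KᵀK)⁻¹·Kᵀ·(x' − x̄) = [25]
z = y + H·x̄ = [25] + [-24] = [1]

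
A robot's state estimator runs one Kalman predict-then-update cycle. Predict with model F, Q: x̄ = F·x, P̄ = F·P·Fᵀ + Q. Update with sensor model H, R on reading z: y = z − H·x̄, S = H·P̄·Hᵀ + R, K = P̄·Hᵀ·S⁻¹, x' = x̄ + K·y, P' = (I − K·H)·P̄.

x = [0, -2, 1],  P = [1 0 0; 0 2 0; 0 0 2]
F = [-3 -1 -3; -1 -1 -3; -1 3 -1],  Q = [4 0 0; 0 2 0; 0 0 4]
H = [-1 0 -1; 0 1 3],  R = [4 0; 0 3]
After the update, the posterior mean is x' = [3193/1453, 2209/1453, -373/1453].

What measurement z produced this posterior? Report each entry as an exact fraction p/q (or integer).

x̄ = F·x = [-1, -1, -7]
P̄ = F·P·Fᵀ + Q = [33 23 3; 23 23 1; 3 1 25]
S = H·P̄·Hᵀ + R = [68 -108; -108 257]
K = P̄·Hᵀ·S⁻¹ = [-1449/1453 -428/1453; -840/1453 -206/1453; 253/1453 536/1453]
x' − x̄ = [4646/1453, 3662/1453, 9798/1453] = K·y
y = (KᵀK)⁻¹·Kᵀ·(x' − x̄) = [-10, 23]
z = y + H·x̄ = [-10, 23] + [8, -22] = [-2, 1]

z = [-2, 1]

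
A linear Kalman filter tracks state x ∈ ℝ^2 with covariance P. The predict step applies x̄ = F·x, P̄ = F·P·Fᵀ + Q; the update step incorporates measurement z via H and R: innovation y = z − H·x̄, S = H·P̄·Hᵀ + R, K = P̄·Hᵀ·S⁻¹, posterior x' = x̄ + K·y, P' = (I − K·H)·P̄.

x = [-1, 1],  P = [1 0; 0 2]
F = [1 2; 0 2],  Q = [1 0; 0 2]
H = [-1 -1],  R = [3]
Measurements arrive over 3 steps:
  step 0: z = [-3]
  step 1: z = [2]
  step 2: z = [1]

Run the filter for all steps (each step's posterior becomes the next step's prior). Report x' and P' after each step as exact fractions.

step 0: x̄ = F·x = [1, 2]
step 0: P̄ = F·P·Fᵀ + Q = [10 8; 8 10]
step 0: y = z − H·x̄ = [0]
step 0: S = H·P̄·Hᵀ + R = [39]
step 0: K = P̄·Hᵀ·S⁻¹ = [-6/13; -6/13]
step 0: x' = x̄ + K·y = [1, 2]
step 0: P' = (I − K·H)·P̄ = [22/13 -4/13; -4/13 22/13]
step 1: x̄ = F·x = [5, 4]
step 1: P̄ = F·P·Fᵀ + Q = [107/13 80/13; 80/13 114/13]
step 1: y = z − H·x̄ = [11]
step 1: S = H·P̄·Hᵀ + R = [420/13]
step 1: K = P̄·Hᵀ·S⁻¹ = [-187/420; -97/210]
step 1: x' = x̄ + K·y = [43/420, -227/210]
step 1: P' = (I − K·H)·P̄ = [767/420 -103/210; -103/210 197/105]
step 2: x̄ = F·x = [-173/84, -227/105]
step 2: P̄ = F·P·Fᵀ + Q = [703/84 137/21; 137/21 998/105]
step 2: y = z − H·x̄ = [-451/140]
step 2: S = H·P̄·Hᵀ + R = [4749/140]
step 2: K = P̄·Hᵀ·S⁻¹ = [-695/1583; -748/1583]
step 2: x' = x̄ + K·y = [-3064/4749, -3038/4749]
step 2: P' = (I − K·H)·P̄ = [8693/4749 -2438/4749; -2438/4749 9170/4749]

step 0: x' = [1, 2], P' = [22/13 -4/13; -4/13 22/13]
step 1: x' = [43/420, -227/210], P' = [767/420 -103/210; -103/210 197/105]
step 2: x' = [-3064/4749, -3038/4749], P' = [8693/4749 -2438/4749; -2438/4749 9170/4749]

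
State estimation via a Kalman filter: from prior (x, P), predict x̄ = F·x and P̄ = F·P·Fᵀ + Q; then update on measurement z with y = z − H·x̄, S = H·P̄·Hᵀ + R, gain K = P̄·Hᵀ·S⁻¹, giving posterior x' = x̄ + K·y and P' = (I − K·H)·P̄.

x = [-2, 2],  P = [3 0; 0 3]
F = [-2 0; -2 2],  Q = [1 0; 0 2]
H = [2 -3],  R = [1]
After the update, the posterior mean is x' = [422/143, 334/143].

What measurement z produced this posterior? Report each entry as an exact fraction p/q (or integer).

z = [-1]

x̄ = F·x = [4, 8]
P̄ = F·P·Fᵀ + Q = [13 12; 12 26]
S = H·P̄·Hᵀ + R = [143]
K = P̄·Hᵀ·S⁻¹ = [-10/143; -54/143]
x' − x̄ = [-150/143, -810/143] = K·y
y = (KᵀK)⁻¹·Kᵀ·(x' − x̄) = [15]
z = y + H·x̄ = [15] + [-16] = [-1]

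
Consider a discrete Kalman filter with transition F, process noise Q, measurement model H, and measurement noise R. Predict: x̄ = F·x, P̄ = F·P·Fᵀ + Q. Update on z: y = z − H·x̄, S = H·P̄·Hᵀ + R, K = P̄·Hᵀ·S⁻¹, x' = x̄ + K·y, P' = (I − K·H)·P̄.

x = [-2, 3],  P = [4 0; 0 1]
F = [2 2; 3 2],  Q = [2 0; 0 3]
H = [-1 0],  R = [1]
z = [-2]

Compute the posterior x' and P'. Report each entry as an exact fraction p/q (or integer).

x' = [2, 0]
P' = [22/23 28/23; 28/23 205/23]

x̄ = F·x = [2, 0]
P̄ = F·P·Fᵀ + Q = [22 28; 28 43]
y = z − H·x̄ = [0]
S = H·P̄·Hᵀ + R = [23]
K = P̄·Hᵀ·S⁻¹ = [-22/23; -28/23]
x' = x̄ + K·y = [2, 0]
P' = (I − K·H)·P̄ = [22/23 28/23; 28/23 205/23]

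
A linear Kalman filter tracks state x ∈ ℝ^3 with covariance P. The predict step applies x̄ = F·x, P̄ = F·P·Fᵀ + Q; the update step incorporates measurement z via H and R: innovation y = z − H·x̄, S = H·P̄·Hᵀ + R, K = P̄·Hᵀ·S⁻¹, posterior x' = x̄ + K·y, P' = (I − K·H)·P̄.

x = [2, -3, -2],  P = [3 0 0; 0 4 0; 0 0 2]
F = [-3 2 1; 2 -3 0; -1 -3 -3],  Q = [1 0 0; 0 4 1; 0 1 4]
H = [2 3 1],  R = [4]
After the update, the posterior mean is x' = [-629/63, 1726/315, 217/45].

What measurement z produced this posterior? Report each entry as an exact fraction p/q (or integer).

z = [1]

x̄ = F·x = [-14, 13, 13]
P̄ = F·P·Fᵀ + Q = [46 -42 -21; -42 52 31; -21 31 61]
S = H·P̄·Hᵀ + R = [315]
K = P̄·Hᵀ·S⁻¹ = [-11/63; 103/315; 16/45]
x' − x̄ = [253/63, -2369/315, -368/45] = K·y
y = (KᵀK)⁻¹·Kᵀ·(x' − x̄) = [-23]
z = y + H·x̄ = [-23] + [24] = [1]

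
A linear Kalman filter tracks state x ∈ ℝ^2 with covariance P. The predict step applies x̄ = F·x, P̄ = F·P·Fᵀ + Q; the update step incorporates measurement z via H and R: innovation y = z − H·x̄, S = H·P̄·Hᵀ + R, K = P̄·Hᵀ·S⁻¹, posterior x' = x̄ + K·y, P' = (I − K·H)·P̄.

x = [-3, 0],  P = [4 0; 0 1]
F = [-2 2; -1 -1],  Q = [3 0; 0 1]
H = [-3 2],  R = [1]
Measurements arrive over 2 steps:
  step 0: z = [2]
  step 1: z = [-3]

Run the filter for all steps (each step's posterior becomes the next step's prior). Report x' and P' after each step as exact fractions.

step 0: x' = [81/80, 99/40], P' = [431/160 309/80; 309/80 231/40]
step 1: x' = [384/395, -117/1580], P' = [106/79 3059/1580; 3059/1580 240/79]

step 0: x̄ = F·x = [6, 3]
step 0: P̄ = F·P·Fᵀ + Q = [23 6; 6 6]
step 0: y = z − H·x̄ = [14]
step 0: S = H·P̄·Hᵀ + R = [160]
step 0: K = P̄·Hᵀ·S⁻¹ = [-57/160; -3/80]
step 0: x' = x̄ + K·y = [81/80, 99/40]
step 0: P' = (I − K·H)·P̄ = [431/160 309/80; 309/80 231/40]
step 1: x̄ = F·x = [117/40, -279/80]
step 1: P̄ = F·P·Fᵀ + Q = [239/40 -493/80; -493/80 2751/160]
step 1: y = z − H·x̄ = [51/4]
step 1: S = H·P̄·Hᵀ + R = [395/2]
step 1: K = P̄·Hᵀ·S⁻¹ = [-121/790; 423/1580]
step 1: x' = x̄ + K·y = [384/395, -117/1580]
step 1: P' = (I − K·H)·P̄ = [106/79 3059/1580; 3059/1580 240/79]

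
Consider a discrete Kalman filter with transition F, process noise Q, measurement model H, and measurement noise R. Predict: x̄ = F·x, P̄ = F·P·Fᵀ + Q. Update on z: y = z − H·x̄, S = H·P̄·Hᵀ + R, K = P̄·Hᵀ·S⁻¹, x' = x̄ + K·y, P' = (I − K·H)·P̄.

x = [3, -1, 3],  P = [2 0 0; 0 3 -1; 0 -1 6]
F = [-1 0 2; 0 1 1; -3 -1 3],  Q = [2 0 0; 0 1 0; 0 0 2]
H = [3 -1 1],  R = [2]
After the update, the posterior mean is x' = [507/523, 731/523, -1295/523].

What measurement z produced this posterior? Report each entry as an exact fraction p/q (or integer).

x̄ = F·x = [3, 2, 1]
P̄ = F·P·Fᵀ + Q = [28 10 44; 10 8 13; 44 13 83]
S = H·P̄·Hᵀ + R = [523]
K = P̄·Hᵀ·S⁻¹ = [118/523; 35/523; 202/523]
x' − x̄ = [-1062/523, -315/523, -1818/523] = K·y
y = (KᵀK)⁻¹·Kᵀ·(x' − x̄) = [-9]
z = y + H·x̄ = [-9] + [8] = [-1]

z = [-1]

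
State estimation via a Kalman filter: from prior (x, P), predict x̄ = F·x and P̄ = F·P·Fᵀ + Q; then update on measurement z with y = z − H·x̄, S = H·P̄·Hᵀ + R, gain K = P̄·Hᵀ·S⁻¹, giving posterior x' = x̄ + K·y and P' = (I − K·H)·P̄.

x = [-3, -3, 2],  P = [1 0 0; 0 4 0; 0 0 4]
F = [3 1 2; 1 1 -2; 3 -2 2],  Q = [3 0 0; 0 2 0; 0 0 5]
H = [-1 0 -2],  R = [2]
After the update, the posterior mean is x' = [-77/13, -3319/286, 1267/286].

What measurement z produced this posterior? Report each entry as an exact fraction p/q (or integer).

x̄ = F·x = [-8, -10, 1]
P̄ = F·P·Fᵀ + Q = [32 -9 17; -9 23 -21; 17 -21 46]
S = H·P̄·Hᵀ + R = [286]
K = P̄·Hᵀ·S⁻¹ = [-3/13; 51/286; -109/286]
x' − x̄ = [27/13, -459/286, 981/286] = K·y
y = (KᵀK)⁻¹·Kᵀ·(x' − x̄) = [-9]
z = y + H·x̄ = [-9] + [6] = [-3]

z = [-3]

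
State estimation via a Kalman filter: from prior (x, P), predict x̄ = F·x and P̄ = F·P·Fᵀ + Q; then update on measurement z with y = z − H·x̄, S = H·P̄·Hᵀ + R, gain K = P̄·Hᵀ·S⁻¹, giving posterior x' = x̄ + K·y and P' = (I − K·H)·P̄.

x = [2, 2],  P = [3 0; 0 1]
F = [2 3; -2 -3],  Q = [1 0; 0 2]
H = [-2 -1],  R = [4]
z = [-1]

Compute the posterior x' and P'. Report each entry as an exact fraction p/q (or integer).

x' = [103/31, -139/31]
P' = [153/31 -214/31; -214/31 352/31]

x̄ = F·x = [10, -10]
P̄ = F·P·Fᵀ + Q = [22 -21; -21 23]
y = z − H·x̄ = [9]
S = H·P̄·Hᵀ + R = [31]
K = P̄·Hᵀ·S⁻¹ = [-23/31; 19/31]
x' = x̄ + K·y = [103/31, -139/31]
P' = (I − K·H)·P̄ = [153/31 -214/31; -214/31 352/31]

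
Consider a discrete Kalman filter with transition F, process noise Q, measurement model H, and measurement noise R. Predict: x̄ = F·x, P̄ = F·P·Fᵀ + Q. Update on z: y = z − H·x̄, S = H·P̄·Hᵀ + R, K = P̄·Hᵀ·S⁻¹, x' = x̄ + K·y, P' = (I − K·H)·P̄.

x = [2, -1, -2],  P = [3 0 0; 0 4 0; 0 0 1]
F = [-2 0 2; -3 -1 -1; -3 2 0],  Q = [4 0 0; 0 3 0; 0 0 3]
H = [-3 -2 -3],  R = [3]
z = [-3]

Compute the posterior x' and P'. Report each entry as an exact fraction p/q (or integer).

x' = [-3526/1481, 5532/1481, 1262/1481]
P' = [8304/1481 -1854/1481 -6922/1481; -1854/1481 21210/1481 -12111/1481; -6922/1481 -12111/1481 15226/1481]

x̄ = F·x = [-8, -3, -8]
P̄ = F·P·Fᵀ + Q = [20 16 18; 16 35 19; 18 19 46]
y = z − H·x̄ = [-57]
S = H·P̄·Hᵀ + R = [1481]
K = P̄·Hᵀ·S⁻¹ = [-146/1481; -175/1481; -230/1481]
x' = x̄ + K·y = [-3526/1481, 5532/1481, 1262/1481]
P' = (I − K·H)·P̄ = [8304/1481 -1854/1481 -6922/1481; -1854/1481 21210/1481 -12111/1481; -6922/1481 -12111/1481 15226/1481]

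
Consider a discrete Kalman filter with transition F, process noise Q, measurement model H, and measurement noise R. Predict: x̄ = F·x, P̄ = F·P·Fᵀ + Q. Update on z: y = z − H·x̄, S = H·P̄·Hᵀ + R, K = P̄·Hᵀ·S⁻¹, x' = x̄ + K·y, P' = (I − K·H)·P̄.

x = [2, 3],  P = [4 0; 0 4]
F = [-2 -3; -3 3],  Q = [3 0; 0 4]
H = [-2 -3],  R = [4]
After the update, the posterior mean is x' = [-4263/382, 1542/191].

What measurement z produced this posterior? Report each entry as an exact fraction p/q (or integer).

z = [-2]

x̄ = F·x = [-13, 3]
P̄ = F·P·Fᵀ + Q = [55 -12; -12 76]
S = H·P̄·Hᵀ + R = [764]
K = P̄·Hᵀ·S⁻¹ = [-37/382; -51/191]
x' − x̄ = [703/382, 969/191] = K·y
y = (KᵀK)⁻¹·Kᵀ·(x' − x̄) = [-19]
z = y + H·x̄ = [-19] + [17] = [-2]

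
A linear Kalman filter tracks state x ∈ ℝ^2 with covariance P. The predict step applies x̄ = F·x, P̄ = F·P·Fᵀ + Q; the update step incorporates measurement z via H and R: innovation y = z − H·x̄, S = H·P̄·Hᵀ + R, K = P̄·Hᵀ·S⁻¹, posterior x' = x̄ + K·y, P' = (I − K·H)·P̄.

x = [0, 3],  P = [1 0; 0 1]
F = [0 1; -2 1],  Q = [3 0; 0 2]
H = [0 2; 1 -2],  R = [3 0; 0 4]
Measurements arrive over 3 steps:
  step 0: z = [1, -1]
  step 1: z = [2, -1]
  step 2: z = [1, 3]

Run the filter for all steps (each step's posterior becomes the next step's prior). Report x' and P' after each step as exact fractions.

step 0: x' = [149/79, 80/79], P' = [201/79 87/158; 87/158 165/316]
step 1: x' = [105379/148511, 117833/148511], P' = [337512/148511 67266/148511; 67266/148511 74535/148511]
step 2: x' = [29311123/16245751, -49861/16245751], P' = [36996927/16245751 14827185/32491502; 14827185/32491502 32617659/64983004]

step 0: x̄ = F·x = [3, 3]
step 0: P̄ = F·P·Fᵀ + Q = [4 1; 1 7]
step 0: y = z − H·x̄ = [-5, 2]
step 0: S = H·P̄·Hᵀ + R = [31 -26; -26 32]
step 0: K = P̄·Hᵀ·S⁻¹ = [29/79 57/158; 55/158 -39/316]
step 0: x' = x̄ + K·y = [149/79, 80/79]
step 0: P' = (I − K·H)·P̄ = [201/79 87/158; 87/158 165/316]
step 1: x̄ = F·x = [80/79, -218/79]
step 1: P̄ = F·P·Fᵀ + Q = [1113/316 -183/316; -183/316 3317/316]
step 1: y = z − H·x̄ = [594/79, -595/79]
step 1: S = H·P̄·Hᵀ + R = [3554/79 -6817/158; -6817/158 16377/316]
step 1: K = P̄·Hᵀ·S⁻¹ = [44844/148511 50745/148511; 49690/148511 -20451/148511]
step 1: x' = x̄ + K·y = [105379/148511, 117833/148511]
step 1: P' = (I − K·H)·P̄ = [337512/148511 67266/148511; 67266/148511 74535/148511]
step 2: x̄ = F·x = [117833/148511, -92925/148511]
step 2: P̄ = F·P·Fᵀ + Q = [520068/148511 -59997/148511; -59997/148511 1452541/148511]
step 2: y = z − H·x̄ = [334361/148511, 141850/148511]
step 2: S = H·P̄·Hᵀ + R = [6255697/148511 -5930158/148511; -5930158/148511 7164264/148511]
step 2: K = P̄·Hᵀ·S⁻¹ = [4942395/16245751 11084871/32491502; 10872553/32491502 -8895237/64983004]
step 2: x' = x̄ + K·y = [29311123/16245751, -49861/16245751]
step 2: P' = (I − K·H)·P̄ = [36996927/16245751 14827185/32491502; 14827185/32491502 32617659/64983004]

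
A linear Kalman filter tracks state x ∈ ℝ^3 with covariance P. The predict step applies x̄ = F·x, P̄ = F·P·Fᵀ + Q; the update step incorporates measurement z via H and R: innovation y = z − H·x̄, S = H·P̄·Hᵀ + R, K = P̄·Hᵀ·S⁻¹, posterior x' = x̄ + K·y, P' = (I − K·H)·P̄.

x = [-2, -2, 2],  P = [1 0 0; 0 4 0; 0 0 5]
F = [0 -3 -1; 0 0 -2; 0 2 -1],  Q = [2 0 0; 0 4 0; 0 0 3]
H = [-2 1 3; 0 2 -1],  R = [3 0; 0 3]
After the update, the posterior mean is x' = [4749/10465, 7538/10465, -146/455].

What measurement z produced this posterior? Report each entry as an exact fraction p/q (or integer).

z = [-1, 2]

x̄ = F·x = [4, -4, -6]
P̄ = F·P·Fᵀ + Q = [43 10 -19; 10 24 10; -19 10 24]
S = H·P̄·Hᵀ + R = [663 -52; -52 83]
K = P̄·Hᵀ·S⁻¹ = [-9011/52325 1457/4025; 4798/52325 2074/4025; 424/2275 12/175]
x' − x̄ = [-37111/10465, 49398/10465, 2584/455] = K·y
y = (KᵀK)⁻¹·Kᵀ·(x' − x̄) = [29, 4]
z = y + H·x̄ = [29, 4] + [-30, -2] = [-1, 2]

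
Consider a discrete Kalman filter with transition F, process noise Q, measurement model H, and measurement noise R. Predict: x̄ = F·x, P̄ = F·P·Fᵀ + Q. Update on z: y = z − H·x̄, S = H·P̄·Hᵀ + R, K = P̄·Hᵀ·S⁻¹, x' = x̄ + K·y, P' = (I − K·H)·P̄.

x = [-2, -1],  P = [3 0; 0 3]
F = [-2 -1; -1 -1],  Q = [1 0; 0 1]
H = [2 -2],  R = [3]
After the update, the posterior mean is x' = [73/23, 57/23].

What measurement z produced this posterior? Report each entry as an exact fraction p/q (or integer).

x̄ = F·x = [5, 3]
P̄ = F·P·Fᵀ + Q = [16 9; 9 7]
S = H·P̄·Hᵀ + R = [23]
K = P̄·Hᵀ·S⁻¹ = [14/23; 4/23]
x' − x̄ = [-42/23, -12/23] = K·y
y = (KᵀK)⁻¹·Kᵀ·(x' − x̄) = [-3]
z = y + H·x̄ = [-3] + [4] = [1]

z = [1]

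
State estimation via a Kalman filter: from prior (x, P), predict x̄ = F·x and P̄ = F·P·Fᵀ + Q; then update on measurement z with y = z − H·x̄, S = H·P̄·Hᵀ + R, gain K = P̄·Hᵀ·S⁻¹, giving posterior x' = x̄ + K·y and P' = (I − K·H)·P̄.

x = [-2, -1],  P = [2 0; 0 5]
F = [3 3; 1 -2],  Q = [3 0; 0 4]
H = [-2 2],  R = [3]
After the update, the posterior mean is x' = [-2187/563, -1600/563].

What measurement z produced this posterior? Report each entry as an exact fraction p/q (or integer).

z = [2]

x̄ = F·x = [-9, 0]
P̄ = F·P·Fᵀ + Q = [66 -24; -24 26]
S = H·P̄·Hᵀ + R = [563]
K = P̄·Hᵀ·S⁻¹ = [-180/563; 100/563]
x' − x̄ = [2880/563, -1600/563] = K·y
y = (KᵀK)⁻¹·Kᵀ·(x' − x̄) = [-16]
z = y + H·x̄ = [-16] + [18] = [2]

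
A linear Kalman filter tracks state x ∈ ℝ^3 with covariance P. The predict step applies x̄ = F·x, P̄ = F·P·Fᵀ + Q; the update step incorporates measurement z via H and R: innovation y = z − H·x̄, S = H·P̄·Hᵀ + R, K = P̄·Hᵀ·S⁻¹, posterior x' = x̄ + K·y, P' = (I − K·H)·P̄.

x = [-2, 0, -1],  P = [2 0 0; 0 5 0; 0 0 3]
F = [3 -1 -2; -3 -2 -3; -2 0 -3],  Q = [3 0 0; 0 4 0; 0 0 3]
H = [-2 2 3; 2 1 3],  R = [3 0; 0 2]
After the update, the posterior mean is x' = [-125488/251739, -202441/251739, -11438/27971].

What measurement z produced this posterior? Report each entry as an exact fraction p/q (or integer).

x̄ = F·x = [-4, 9, 7]
P̄ = F·P·Fᵀ + Q = [38 10 6; 10 69 39; 6 39 38]
S = H·P̄·Hᵀ + R = [1089 699; 699 911]
K = P̄·Hᵀ·S⁻¹ = [-53657/251739 23303/83913; 70091/503478 20023/167826; 5405/55942 5985/55942]
x' − x̄ = [881468/251739, -2468092/251739, -207235/27971] = K·y
y = (KᵀK)⁻¹·Kᵀ·(x' − x̄) = [-49, -25]
z = y + H·x̄ = [-49, -25] + [47, 22] = [-2, -3]

z = [-2, -3]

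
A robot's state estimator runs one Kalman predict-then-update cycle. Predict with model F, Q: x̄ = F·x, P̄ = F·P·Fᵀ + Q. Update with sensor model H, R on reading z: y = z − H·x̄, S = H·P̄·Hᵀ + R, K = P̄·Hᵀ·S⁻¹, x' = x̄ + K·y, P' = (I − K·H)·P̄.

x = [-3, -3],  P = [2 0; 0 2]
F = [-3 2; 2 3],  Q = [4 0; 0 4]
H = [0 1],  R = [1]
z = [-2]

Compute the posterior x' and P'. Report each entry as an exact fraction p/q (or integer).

x' = [3, -75/31]
P' = [30 0; 0 30/31]

x̄ = F·x = [3, -15]
P̄ = F·P·Fᵀ + Q = [30 0; 0 30]
y = z − H·x̄ = [13]
S = H·P̄·Hᵀ + R = [31]
K = P̄·Hᵀ·S⁻¹ = [0; 30/31]
x' = x̄ + K·y = [3, -75/31]
P' = (I − K·H)·P̄ = [30 0; 0 30/31]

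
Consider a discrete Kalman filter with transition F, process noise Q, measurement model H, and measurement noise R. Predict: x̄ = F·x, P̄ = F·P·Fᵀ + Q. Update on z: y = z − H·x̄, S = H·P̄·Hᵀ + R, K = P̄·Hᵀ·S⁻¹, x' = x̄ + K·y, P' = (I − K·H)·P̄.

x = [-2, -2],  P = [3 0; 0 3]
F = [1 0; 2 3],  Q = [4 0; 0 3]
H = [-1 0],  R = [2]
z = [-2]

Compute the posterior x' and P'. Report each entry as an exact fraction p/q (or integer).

x' = [10/9, -22/3]
P' = [14/9 4/3; 4/3 38]

x̄ = F·x = [-2, -10]
P̄ = F·P·Fᵀ + Q = [7 6; 6 42]
y = z − H·x̄ = [-4]
S = H·P̄·Hᵀ + R = [9]
K = P̄·Hᵀ·S⁻¹ = [-7/9; -2/3]
x' = x̄ + K·y = [10/9, -22/3]
P' = (I − K·H)·P̄ = [14/9 4/3; 4/3 38]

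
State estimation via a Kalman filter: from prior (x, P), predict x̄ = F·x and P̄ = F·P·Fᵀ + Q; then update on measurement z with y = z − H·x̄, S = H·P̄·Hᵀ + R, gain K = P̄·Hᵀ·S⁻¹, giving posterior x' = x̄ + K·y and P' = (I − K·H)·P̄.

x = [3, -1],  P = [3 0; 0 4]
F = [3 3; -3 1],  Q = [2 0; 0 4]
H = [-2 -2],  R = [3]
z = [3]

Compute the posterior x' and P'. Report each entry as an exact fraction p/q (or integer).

x̄ = F·x = [6, -10]
P̄ = F·P·Fᵀ + Q = [65 -15; -15 35]
y = z − H·x̄ = [-5]
S = H·P̄·Hᵀ + R = [283]
K = P̄·Hᵀ·S⁻¹ = [-100/283; -40/283]
x' = x̄ + K·y = [2198/283, -2630/283]
P' = (I − K·H)·P̄ = [8395/283 -8245/283; -8245/283 8305/283]

x' = [2198/283, -2630/283]
P' = [8395/283 -8245/283; -8245/283 8305/283]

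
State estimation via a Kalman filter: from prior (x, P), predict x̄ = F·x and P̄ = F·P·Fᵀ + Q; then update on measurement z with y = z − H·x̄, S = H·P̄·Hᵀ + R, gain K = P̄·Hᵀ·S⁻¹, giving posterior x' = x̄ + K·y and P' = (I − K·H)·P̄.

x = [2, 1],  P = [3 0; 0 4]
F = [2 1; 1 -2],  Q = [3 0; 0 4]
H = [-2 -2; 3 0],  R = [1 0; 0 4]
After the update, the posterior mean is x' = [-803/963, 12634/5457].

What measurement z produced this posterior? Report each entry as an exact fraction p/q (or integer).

z = [-3, -3]

x̄ = F·x = [5, 0]
P̄ = F·P·Fᵀ + Q = [19 -2; -2 23]
S = H·P̄·Hᵀ + R = [153 -102; -102 175]
K = P̄·Hᵀ·S⁻¹ = [-8/963 103/321; -2654/5457 -34/107]
x' − x̄ = [-5618/963, 12634/5457] = K·y
y = (KᵀK)⁻¹·Kᵀ·(x' − x̄) = [7, -18]
z = y + H·x̄ = [7, -18] + [-10, 15] = [-3, -3]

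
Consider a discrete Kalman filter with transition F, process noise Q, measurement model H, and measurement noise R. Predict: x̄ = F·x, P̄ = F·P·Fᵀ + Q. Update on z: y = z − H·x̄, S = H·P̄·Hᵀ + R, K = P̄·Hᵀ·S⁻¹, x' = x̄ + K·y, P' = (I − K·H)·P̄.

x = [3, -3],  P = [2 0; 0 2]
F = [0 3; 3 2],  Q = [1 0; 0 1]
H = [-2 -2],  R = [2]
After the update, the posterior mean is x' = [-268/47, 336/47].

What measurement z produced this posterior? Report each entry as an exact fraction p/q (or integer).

z = [-3]

x̄ = F·x = [-9, 3]
P̄ = F·P·Fᵀ + Q = [19 12; 12 27]
S = H·P̄·Hᵀ + R = [282]
K = P̄·Hᵀ·S⁻¹ = [-31/141; -13/47]
x' − x̄ = [155/47, 195/47] = K·y
y = (KᵀK)⁻¹·Kᵀ·(x' − x̄) = [-15]
z = y + H·x̄ = [-15] + [12] = [-3]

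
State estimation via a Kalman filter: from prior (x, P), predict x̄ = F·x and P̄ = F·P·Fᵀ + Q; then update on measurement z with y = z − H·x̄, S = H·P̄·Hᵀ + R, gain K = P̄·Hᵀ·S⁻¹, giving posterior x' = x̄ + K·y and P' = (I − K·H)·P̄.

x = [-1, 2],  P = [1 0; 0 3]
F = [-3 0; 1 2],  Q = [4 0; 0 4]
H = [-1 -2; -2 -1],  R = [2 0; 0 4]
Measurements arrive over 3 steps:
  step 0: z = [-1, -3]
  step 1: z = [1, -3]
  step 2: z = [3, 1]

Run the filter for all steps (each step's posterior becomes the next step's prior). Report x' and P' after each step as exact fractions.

step 0: x' = [1937/1153, -283/1153], P' = [1960/1153 -1284/1153; -1284/1153 1340/1153]
step 1: x' = [54319/49900, -65453/99800], P' = [19429/12475 -23823/24950; -23823/24950 49801/49900]
step 2: x' = [-2253329/7932970, -4630211/3966485], P' = [6182486/3966485 -3795612/3966485; -3795612/3966485 3964944/3966485]

step 0: x̄ = F·x = [3, 3]
step 0: P̄ = F·P·Fᵀ + Q = [13 -3; -3 17]
step 0: y = z − H·x̄ = [8, 6]
step 0: S = H·P̄·Hᵀ + R = [71 45; 45 61]
step 0: K = P̄·Hᵀ·S⁻¹ = [304/1153 -659/1153; -698/1153 307/1153]
step 0: x' = x̄ + K·y = [1937/1153, -283/1153]
step 0: P' = (I − K·H)·P̄ = [1960/1153 -1284/1153; -1284/1153 1340/1153]
step 1: x̄ = F·x = [-5811/1153, 1371/1153]
step 1: P̄ = F·P·Fᵀ + Q = [22252/1153 1824/1153; 1824/1153 6796/1153]
step 1: y = z − H·x̄ = [-1916/1153, -13710/1153]
step 1: S = H·P̄·Hᵀ + R = [59038/1153 67216/1153; 67216/1153 107712/1153]
step 1: K = P̄·Hᵀ·S⁻¹ = [2197/12475 -53893/99800; -12989/24950 45491/199600]
step 1: x' = x̄ + K·y = [54319/49900, -65453/99800]
step 1: P' = (I − K·H)·P̄ = [19429/12475 -23823/24950; -23823/24950 49801/49900]
step 2: x̄ = F·x = [-162957/49900, -5567/24950]
step 2: P̄ = F·P·Fᵀ + Q = [224761/12475 13182/12475; 13182/12475 71484/12475]
step 2: y = z − H·x̄ = [-1421/1996, -71787/12475]
step 2: S = H·P̄·Hᵀ + R = [23535/499 26336/499; 26336/499 1073156/12475]
step 2: K = P̄·Hᵀ·S⁻¹ = [704369/3966485 -428468/793297; -2067138/3966485 181314/793297]
step 2: x' = x̄ + K·y = [-2253329/7932970, -4630211/3966485]
step 2: P' = (I − K·H)·P̄ = [6182486/3966485 -3795612/3966485; -3795612/3966485 3964944/3966485]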